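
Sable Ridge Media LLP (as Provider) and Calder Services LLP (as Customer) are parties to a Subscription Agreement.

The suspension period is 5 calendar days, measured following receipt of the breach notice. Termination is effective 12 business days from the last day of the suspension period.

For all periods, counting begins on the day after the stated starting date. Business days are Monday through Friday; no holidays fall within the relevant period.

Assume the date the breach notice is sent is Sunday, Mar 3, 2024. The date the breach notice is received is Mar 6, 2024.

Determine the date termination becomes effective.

The last day of the suspension period: Mar 6, 2024 + 5 days = Mar 11, 2024.
From Monday, Mar 11, 2024, 12 business days (Mar 12, Mar 13, Mar 14, Mar 15, …, Mar 25, Mar 26, Mar 27, skipping weekends) brings us to Wednesday, Mar 27, 2024, which is the date termination becomes effective.

Mar 27, 2024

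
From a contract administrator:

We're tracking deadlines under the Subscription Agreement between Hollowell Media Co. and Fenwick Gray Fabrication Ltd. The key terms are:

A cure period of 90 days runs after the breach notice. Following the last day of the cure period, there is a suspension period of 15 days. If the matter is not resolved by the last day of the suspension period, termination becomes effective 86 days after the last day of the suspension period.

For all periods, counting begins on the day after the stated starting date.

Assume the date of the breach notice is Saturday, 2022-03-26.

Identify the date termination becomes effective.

2022-10-03

The last day of the cure period: 90 calendar days after 2022-03-26 is 2022-06-24.
The last day of the suspension period: 15 calendar days after 2022-06-24 is 2022-07-09.
The date termination becomes effective: 2022-07-09 + 86 days = 2022-10-03.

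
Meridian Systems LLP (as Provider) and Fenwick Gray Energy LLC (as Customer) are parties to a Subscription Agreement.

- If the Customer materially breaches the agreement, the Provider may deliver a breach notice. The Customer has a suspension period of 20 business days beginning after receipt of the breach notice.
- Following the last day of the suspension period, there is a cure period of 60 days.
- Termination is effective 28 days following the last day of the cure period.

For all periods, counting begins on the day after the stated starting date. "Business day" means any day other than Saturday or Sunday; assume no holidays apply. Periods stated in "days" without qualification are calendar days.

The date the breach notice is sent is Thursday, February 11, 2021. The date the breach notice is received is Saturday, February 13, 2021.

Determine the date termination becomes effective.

June 8, 2021

The last day of the suspension period: 20 business days after Saturday, February 13, 2021, skipping weekends — Feb 15, Feb 16, Feb 17, Feb 18, …, Mar 10, Mar 11, Mar 12 — lands on Friday, March 12, 2021.
The last day of the cure period: March 12, 2021 + 60 days = May 11, 2021.
The date termination becomes effective: 28 calendar days after May 11, 2021 is June 8, 2021.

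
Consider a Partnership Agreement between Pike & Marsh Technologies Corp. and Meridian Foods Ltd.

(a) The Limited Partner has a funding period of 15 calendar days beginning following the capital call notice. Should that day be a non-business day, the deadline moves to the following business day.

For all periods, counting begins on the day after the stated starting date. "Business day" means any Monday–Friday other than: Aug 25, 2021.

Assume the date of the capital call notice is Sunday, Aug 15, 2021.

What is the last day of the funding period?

Aug 30, 2021

The last day of the funding period: Aug 15, 2021 + 15 days = Aug 30, 2021. Aug 30, 2021 is a Monday and is not a listed holiday, so no roll-forward applies.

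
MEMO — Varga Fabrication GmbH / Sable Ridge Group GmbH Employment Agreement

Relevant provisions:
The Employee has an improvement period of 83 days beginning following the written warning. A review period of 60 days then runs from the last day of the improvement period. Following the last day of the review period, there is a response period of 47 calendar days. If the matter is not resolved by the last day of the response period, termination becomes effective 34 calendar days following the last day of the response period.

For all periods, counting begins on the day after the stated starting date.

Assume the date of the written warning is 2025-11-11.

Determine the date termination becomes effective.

2026-06-23

The last day of the improvement period: 83 calendar days after 2025-11-11 is 2026-02-02.
The last day of the review period: 60 calendar days after 2026-02-02 is 2026-04-03.
Adding 47 calendar days to 2026-04-03 gives 2026-05-20, which is the last day of the response period.
The date termination becomes effective: 2026-05-20 + 34 days = 2026-06-23.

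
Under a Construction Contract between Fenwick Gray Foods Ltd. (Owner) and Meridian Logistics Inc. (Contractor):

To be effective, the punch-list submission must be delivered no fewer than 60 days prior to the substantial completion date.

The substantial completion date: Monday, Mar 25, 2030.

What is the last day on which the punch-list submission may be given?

Counting back 60 calendar days from Mar 25, 2030 gives Jan 24, 2030.

Jan 24, 2030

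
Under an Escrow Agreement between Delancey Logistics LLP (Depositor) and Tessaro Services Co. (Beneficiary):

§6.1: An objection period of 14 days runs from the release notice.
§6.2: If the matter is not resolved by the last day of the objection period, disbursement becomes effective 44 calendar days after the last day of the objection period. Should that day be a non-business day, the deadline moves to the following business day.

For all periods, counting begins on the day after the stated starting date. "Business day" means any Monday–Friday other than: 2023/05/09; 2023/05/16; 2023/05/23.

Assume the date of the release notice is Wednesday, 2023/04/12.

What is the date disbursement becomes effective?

2023/06/09

The last day of the objection period: 2023/04/12 + 14 days = 2023/04/26.
The date disbursement becomes effective: 2023/04/26 + 44 days = 2023/06/09. 2023/06/09 is a Friday and is not a listed holiday, so no roll-forward applies.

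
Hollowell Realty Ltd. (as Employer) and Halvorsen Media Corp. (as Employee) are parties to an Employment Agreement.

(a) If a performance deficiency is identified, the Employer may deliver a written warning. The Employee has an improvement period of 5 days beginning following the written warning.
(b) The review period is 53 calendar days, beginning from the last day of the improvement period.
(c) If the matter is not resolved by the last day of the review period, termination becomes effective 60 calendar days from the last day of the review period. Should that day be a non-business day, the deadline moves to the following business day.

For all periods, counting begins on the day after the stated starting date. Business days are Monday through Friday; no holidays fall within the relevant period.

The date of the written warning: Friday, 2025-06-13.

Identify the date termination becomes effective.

The last day of the improvement period: 2025-06-13 + 5 days = 2025-06-18.
Adding 53 calendar days to 2025-06-18 gives 2025-08-10, which is the last day of the review period.
Adding 60 calendar days to 2025-08-10 gives 2025-10-09, which is the date termination becomes effective. 2025-10-09 is a Thursday, so no roll-forward applies.

2025-10-09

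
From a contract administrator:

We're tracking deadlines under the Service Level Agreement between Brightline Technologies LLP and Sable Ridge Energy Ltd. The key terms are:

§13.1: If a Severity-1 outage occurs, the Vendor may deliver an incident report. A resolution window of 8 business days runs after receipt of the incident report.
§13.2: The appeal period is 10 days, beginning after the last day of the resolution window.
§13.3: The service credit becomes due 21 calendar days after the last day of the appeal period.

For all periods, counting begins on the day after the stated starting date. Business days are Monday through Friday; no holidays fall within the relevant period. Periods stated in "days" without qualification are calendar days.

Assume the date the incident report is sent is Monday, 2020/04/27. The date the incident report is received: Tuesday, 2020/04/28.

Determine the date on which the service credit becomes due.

2020/06/08

From Tuesday, 2020/04/28, 8 business days (Apr 29, Apr 30, May 1, May 4, May 5, May 6, May 7, May 8, skipping weekends) brings us to Friday, 2020/05/08, which is the last day of the resolution window.
The last day of the appeal period: 10 calendar days after 2020/05/08 is 2020/05/18.
The date on which the service credit becomes due: 21 calendar days after 2020/05/18 is 2020/06/08.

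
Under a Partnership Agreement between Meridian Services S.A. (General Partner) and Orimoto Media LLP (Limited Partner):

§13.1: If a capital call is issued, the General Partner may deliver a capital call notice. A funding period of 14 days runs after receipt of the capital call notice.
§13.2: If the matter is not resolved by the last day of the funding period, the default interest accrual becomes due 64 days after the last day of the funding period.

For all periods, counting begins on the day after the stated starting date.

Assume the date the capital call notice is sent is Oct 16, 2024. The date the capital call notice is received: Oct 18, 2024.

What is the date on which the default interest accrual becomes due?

Jan 4, 2025

The last day of the funding period: Oct 18, 2024 + 14 days = Nov 1, 2024.
Adding 64 calendar days to Nov 1, 2024 gives Jan 4, 2025, which is the date on which the default interest accrual becomes due.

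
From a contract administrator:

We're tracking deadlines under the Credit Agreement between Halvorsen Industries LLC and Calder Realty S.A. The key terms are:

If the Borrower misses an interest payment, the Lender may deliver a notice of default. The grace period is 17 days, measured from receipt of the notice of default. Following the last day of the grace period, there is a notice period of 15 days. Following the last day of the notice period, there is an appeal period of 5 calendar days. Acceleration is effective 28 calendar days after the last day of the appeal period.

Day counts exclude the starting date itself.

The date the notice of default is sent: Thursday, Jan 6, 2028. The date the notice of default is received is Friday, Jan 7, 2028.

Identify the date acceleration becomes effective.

The last day of the grace period: 17 calendar days after Jan 7, 2028 is Jan 24, 2028.
Adding 15 calendar days to Jan 24, 2028 gives Feb 8, 2028, which is the last day of the notice period.
The last day of the appeal period: 5 calendar days after Feb 8, 2028 is Feb 13, 2028.
The date acceleration becomes effective: 28 calendar days after Feb 13, 2028 is Mar 12, 2028.

Mar 12, 2028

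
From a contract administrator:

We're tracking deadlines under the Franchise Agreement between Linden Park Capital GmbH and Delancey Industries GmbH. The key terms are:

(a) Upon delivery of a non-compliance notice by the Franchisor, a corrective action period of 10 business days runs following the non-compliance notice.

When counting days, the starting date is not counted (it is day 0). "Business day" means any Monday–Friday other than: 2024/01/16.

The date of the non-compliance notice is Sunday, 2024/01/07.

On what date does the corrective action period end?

2024/01/22

The last day of the corrective action period: counting 10 business days from Sunday, 2024/01/07 (Jan 8, Jan 9, Jan 10, Jan 11, Jan 12, Jan 15, Jan 17, Jan 18, Jan 19, Jan 22, skipping weekends and the listed holiday on Jan 16) reaches Monday, 2024/01/22.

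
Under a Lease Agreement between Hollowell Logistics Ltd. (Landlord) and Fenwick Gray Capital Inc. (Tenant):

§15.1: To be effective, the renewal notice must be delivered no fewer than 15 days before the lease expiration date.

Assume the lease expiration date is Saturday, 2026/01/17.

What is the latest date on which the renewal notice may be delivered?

2026/01/02

2026/01/17 minus 15 days is 2026/01/02.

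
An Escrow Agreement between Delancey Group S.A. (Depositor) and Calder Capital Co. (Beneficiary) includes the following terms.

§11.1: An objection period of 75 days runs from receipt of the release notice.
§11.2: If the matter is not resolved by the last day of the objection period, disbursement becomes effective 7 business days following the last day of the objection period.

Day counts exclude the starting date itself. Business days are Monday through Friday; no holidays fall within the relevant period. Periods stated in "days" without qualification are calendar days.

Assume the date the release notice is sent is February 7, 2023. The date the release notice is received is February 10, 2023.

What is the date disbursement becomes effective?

May 5, 2023

The last day of the objection period: 75 calendar days after February 10, 2023 is April 26, 2023.
The date disbursement becomes effective: 7 business days after Wednesday, April 26, 2023, skipping weekends — Apr 27, Apr 28, May 1, May 2, May 3, May 4, May 5 — lands on Friday, May 5, 2023.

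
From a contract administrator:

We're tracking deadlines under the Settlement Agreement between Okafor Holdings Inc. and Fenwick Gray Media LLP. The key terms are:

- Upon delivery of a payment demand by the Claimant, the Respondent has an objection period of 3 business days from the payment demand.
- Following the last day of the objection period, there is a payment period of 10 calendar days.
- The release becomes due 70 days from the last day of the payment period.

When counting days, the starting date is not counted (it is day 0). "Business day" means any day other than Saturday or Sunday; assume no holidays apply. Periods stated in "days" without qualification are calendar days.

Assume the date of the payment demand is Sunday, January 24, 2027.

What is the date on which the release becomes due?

From Sunday, January 24, 2027, 3 business days (Jan 25, Jan 26, Jan 27, skipping weekends) brings us to Wednesday, January 27, 2027, which is the last day of the objection period.
The last day of the payment period: 10 calendar days after January 27, 2027 is February 6, 2027.
The date on which the release becomes due: 70 calendar days after February 6, 2027 is April 17, 2027.

April 17, 2027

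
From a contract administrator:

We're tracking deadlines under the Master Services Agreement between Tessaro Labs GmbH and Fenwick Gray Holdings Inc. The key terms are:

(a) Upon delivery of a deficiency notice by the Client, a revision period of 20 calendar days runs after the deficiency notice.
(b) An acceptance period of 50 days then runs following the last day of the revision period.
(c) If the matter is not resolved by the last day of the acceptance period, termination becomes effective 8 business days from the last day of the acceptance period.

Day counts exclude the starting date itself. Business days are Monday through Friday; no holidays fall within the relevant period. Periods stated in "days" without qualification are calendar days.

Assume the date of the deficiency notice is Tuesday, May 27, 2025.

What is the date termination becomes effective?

The last day of the revision period: May 27, 2025 + 20 days = Jun 16, 2025.
Adding 50 calendar days to Jun 16, 2025 gives Aug 5, 2025, which is the last day of the acceptance period.
The date termination becomes effective: counting 8 business days from Tuesday, Aug 5, 2025 (Aug 6, Aug 7, Aug 8, Aug 11, Aug 12, Aug 13, Aug 14, Aug 15, skipping weekends) reaches Friday, Aug 15, 2025.

Aug 15, 2025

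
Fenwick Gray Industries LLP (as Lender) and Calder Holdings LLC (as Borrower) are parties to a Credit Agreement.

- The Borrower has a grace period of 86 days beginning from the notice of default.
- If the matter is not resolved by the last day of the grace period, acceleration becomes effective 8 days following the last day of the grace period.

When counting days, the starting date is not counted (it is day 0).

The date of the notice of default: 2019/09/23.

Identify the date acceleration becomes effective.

2019/12/26

Adding 86 calendar days to 2019/09/23 gives 2019/12/18, which is the last day of the grace period.
Adding 8 calendar days to 2019/12/18 gives 2019/12/26, which is the date acceleration becomes effective.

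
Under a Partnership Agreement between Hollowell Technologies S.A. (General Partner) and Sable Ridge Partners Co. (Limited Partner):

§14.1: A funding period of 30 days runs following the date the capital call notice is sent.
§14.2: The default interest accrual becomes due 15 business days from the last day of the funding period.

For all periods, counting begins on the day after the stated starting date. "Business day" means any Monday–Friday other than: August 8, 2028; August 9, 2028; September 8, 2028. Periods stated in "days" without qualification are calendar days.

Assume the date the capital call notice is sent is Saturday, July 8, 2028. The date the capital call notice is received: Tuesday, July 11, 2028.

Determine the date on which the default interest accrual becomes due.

The last day of the funding period: July 8, 2028 + 30 days = August 7, 2028.
From Monday, August 7, 2028, 15 business days (Aug 10, Aug 11, Aug 14, Aug 15, …, Aug 28, Aug 29, Aug 30, skipping weekends and the listed holidays on Aug 8, Aug 9) brings us to Wednesday, August 30, 2028, which is the date on which the default interest accrual becomes due.

August 30, 2028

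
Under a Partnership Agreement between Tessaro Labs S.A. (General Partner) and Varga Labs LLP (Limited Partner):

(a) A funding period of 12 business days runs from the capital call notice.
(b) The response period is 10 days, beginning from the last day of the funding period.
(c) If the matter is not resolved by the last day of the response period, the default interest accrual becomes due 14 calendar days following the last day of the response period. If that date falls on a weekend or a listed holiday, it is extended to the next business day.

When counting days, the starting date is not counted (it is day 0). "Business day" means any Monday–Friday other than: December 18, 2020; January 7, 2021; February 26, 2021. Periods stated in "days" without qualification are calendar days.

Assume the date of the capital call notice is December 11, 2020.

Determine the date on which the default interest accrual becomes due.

January 25, 2021

From Friday, December 11, 2020, 12 business days (Dec 14, Dec 15, Dec 16, Dec 17, …, Dec 28, Dec 29, Dec 30, skipping weekends and the listed holiday on Dec 18) brings us to Wednesday, December 30, 2020, which is the last day of the funding period.
Adding 10 calendar days to December 30, 2020 gives January 9, 2021, which is the last day of the response period.
The date on which the default interest accrual becomes due: January 9, 2021 + 14 days = January 23, 2021. That falls on a Saturday, so it rolls to the next business day, Monday, January 25, 2021.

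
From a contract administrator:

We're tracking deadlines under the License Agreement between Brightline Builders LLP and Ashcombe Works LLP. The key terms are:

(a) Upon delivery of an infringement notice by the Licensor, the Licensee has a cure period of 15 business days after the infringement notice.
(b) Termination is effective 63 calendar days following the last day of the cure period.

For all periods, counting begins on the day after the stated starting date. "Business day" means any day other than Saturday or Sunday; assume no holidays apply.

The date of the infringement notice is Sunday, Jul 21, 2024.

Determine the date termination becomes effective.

The last day of the cure period: counting 15 business days from Sunday, Jul 21, 2024 (Jul 22, Jul 23, Jul 24, Jul 25, …, Aug 7, Aug 8, Aug 9, skipping weekends) reaches Friday, Aug 9, 2024.
The date termination becomes effective: Aug 9, 2024 + 63 days = Oct 11, 2024.

Oct 11, 2024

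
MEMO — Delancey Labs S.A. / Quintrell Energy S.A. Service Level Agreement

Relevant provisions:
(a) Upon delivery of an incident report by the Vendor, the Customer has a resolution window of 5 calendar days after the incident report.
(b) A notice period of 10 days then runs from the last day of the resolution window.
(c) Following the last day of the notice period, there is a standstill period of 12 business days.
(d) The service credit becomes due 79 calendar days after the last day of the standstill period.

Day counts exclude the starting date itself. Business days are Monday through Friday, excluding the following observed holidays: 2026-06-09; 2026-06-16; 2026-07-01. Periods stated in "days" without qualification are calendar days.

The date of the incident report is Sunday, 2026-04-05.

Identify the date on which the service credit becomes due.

2026-07-24

The last day of the resolution window: 2026-04-05 + 5 days = 2026-04-10.
The last day of the notice period: 10 calendar days after 2026-04-10 is 2026-04-20.
From Monday, 2026-04-20, 12 business days (Apr 21, Apr 22, Apr 23, Apr 24, …, May 4, May 5, May 6, skipping weekends) brings us to Wednesday, 2026-05-06, which is the last day of the standstill period.
The date on which the service credit becomes due: 2026-05-06 + 79 days = 2026-07-24.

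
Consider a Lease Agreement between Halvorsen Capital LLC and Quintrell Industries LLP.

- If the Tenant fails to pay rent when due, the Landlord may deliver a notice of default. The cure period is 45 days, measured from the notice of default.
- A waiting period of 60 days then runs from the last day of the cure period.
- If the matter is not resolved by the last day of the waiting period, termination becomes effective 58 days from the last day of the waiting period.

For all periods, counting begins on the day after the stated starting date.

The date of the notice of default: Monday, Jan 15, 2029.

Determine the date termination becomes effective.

The last day of the cure period: Jan 15, 2029 + 45 days = Mar 1, 2029.
Adding 60 calendar days to Mar 1, 2029 gives Apr 30, 2029, which is the last day of the waiting period.
The date termination becomes effective: 58 calendar days after Apr 30, 2029 is Jun 27, 2029.

Jun 27, 2029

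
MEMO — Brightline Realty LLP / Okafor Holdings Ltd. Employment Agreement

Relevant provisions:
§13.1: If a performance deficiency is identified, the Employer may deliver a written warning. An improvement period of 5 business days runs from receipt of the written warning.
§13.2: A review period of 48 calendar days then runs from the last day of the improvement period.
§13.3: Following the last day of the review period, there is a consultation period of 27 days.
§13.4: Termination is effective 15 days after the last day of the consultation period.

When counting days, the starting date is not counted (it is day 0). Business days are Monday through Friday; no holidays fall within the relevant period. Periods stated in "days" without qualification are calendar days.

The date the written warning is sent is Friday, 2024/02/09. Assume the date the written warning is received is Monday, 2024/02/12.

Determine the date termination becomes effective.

The last day of the improvement period: counting 5 business days from Monday, 2024/02/12 (Feb 13, Feb 14, Feb 15, Feb 16, Feb 19, skipping weekends) reaches Monday, 2024/02/19.
The last day of the review period: 2024/02/19 + 48 days = 2024/04/07.
The last day of the consultation period: 27 calendar days after 2024/04/07 is 2024/05/04.
Adding 15 calendar days to 2024/05/04 gives 2024/05/19, which is the date termination becomes effective.

2024/05/19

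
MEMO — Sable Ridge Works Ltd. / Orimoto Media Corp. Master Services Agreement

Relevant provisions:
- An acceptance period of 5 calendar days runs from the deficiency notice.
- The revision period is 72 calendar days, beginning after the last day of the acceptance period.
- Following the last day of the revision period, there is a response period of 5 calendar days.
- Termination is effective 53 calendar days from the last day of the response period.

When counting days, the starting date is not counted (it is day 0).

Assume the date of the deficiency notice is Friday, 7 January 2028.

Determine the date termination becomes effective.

The last day of the acceptance period: 7 January 2028 + 5 days = 12 January 2028.
The last day of the revision period: 72 calendar days after 12 January 2028 is 24 March 2028.
The last day of the response period: 5 calendar days after 24 March 2028 is 29 March 2028.
Adding 53 calendar days to 29 March 2028 gives 21 May 2028, which is the date termination becomes effective.

21 May 2028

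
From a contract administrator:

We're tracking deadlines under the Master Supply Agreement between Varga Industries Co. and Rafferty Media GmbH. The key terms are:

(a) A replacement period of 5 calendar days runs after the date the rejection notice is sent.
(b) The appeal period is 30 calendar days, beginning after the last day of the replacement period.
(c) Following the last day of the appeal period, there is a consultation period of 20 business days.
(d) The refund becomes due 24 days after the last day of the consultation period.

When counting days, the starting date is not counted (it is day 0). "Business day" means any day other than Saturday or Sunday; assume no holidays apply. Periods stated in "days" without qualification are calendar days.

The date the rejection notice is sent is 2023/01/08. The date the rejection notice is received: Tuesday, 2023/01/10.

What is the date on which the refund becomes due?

The last day of the replacement period: 2023/01/08 + 5 days = 2023/01/13.
The last day of the appeal period: 30 calendar days after 2023/01/13 is 2023/02/12.
The last day of the consultation period: 20 business days after Sunday, 2023/02/12, skipping weekends — Feb 13, Feb 14, Feb 15, Feb 16, …, Mar 8, Mar 9, Mar 10 — lands on Friday, 2023/03/10.
Adding 24 calendar days to 2023/03/10 gives 2023/04/03, which is the date on which the refund becomes due.

2023/04/03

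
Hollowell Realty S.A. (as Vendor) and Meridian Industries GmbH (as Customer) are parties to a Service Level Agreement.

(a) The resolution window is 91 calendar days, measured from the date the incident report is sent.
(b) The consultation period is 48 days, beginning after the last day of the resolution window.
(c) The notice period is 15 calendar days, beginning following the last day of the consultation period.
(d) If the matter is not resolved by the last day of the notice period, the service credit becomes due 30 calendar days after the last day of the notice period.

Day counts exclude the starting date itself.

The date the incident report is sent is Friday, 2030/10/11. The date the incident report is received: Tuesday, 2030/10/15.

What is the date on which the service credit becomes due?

Adding 91 calendar days to 2030/10/11 gives 2031/01/10, which is the last day of the resolution window.
The last day of the consultation period: 48 calendar days after 2031/01/10 is 2031/02/27.
Adding 15 calendar days to 2031/02/27 gives 2031/03/14, which is the last day of the notice period.
The date on which the service credit becomes due: 30 calendar days after 2031/03/14 is 2031/04/13.

2031/04/13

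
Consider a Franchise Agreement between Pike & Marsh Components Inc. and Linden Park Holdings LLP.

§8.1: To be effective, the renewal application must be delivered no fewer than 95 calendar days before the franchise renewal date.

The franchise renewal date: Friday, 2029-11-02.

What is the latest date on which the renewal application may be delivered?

2029-11-02 minus 95 days is 2029-07-30.

2029-07-30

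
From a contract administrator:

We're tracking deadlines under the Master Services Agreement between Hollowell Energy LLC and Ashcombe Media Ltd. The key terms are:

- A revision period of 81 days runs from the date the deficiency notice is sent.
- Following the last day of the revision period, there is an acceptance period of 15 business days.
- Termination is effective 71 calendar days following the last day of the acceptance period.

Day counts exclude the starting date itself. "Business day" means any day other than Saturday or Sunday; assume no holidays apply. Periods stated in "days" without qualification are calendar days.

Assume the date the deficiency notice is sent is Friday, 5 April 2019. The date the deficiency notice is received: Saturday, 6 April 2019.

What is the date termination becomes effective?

The last day of the revision period: 81 calendar days after 5 April 2019 is 25 June 2019.
The last day of the acceptance period: 15 business days after Tuesday, 25 June 2019, skipping weekends — Jun 26, Jun 27, Jun 28, Jul 1, …, Jul 12, Jul 15, Jul 16 — lands on Tuesday, 16 July 2019.
Adding 71 calendar days to 16 July 2019 gives 25 September 2019, which is the date termination becomes effective.

25 September 2019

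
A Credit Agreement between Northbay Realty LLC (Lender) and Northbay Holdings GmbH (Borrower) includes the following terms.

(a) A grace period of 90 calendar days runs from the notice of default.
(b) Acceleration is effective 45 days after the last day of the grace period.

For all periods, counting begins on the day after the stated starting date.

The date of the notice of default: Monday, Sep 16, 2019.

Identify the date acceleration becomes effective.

Jan 29, 2020

The last day of the grace period: 90 calendar days after Sep 16, 2019 is Dec 15, 2019.
Adding 45 calendar days to Dec 15, 2019 gives Jan 29, 2020, which is the date acceleration becomes effective.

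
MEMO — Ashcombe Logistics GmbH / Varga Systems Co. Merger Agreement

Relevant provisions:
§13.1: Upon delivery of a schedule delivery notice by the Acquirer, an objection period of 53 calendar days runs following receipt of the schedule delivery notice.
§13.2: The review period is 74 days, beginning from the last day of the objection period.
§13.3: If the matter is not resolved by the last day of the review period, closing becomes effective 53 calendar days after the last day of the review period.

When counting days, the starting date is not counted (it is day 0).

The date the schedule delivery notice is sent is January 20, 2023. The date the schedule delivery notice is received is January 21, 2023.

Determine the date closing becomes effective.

July 20, 2023

The last day of the objection period: January 21, 2023 + 53 days = March 15, 2023.
The last day of the review period: 74 calendar days after March 15, 2023 is May 28, 2023.
Adding 53 calendar days to May 28, 2023 gives July 20, 2023, which is the date closing becomes effective.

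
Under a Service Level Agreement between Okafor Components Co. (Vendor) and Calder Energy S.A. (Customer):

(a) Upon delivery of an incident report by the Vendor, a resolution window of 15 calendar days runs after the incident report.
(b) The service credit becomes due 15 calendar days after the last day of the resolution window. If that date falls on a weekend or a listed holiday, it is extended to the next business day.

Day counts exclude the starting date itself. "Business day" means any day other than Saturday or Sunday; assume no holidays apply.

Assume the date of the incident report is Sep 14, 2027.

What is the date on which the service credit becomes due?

The last day of the resolution window: Sep 14, 2027 + 15 days = Sep 29, 2027.
The date on which the service credit becomes due: Sep 29, 2027 + 15 days = Oct 14, 2027. Oct 14, 2027 is a Thursday, so no roll-forward applies.

Oct 14, 2027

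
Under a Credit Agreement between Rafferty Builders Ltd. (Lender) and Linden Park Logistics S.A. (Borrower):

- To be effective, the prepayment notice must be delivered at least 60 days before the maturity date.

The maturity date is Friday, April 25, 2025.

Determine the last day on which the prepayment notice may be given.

April 25, 2025 minus 60 days is February 24, 2025.

February 24, 2025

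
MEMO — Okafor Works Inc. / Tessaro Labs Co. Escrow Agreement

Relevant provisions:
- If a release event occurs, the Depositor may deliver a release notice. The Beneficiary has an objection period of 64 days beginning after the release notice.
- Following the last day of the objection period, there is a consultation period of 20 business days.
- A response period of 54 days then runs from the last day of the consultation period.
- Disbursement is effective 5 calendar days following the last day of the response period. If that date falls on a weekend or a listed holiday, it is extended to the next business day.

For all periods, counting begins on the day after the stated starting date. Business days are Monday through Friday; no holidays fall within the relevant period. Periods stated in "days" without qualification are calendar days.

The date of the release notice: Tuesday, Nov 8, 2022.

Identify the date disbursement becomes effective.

The last day of the objection period: 64 calendar days after Nov 8, 2022 is Jan 11, 2023.
The last day of the consultation period: counting 20 business days from Wednesday, Jan 11, 2023 (Jan 12, Jan 13, Jan 16, Jan 17, …, Feb 6, Feb 7, Feb 8, skipping weekends) reaches Wednesday, Feb 8, 2023.
Adding 54 calendar days to Feb 8, 2023 gives Apr 3, 2023, which is the last day of the response period.
The date disbursement becomes effective: Apr 3, 2023 + 5 days = Apr 8, 2023. That falls on a Saturday, so it rolls to the next business day, Monday, Apr 10, 2023.

Apr 10, 2023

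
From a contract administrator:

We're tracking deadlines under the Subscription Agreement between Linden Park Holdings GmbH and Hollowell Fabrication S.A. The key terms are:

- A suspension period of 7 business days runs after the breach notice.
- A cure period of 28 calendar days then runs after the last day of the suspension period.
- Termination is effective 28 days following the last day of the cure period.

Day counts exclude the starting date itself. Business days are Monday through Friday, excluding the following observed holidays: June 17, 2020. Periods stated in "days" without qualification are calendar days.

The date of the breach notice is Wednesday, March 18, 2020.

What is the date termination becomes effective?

The last day of the suspension period: 7 business days after Wednesday, March 18, 2020, skipping weekends — Mar 19, Mar 20, Mar 23, Mar 24, Mar 25, Mar 26, Mar 27 — lands on Friday, March 27, 2020.
The last day of the cure period: March 27, 2020 + 28 days = April 24, 2020.
The date termination becomes effective: 28 calendar days after April 24, 2020 is May 22, 2020.

May 22, 2020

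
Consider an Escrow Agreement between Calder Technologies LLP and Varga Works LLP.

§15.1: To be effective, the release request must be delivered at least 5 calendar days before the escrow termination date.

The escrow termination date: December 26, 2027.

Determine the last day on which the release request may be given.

December 26, 2027 minus 5 days is December 21, 2027.

December 21, 2027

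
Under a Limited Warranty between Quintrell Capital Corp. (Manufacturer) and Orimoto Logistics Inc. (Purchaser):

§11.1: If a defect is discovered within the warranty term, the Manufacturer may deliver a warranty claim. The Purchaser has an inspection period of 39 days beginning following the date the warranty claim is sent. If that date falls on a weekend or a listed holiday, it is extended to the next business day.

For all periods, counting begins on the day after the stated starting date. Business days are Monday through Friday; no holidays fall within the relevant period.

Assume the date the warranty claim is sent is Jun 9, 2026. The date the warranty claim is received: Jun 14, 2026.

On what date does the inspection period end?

Jul 20, 2026

Adding 39 calendar days to Jun 9, 2026 gives Jul 18, 2026, which is the last day of the inspection period. That falls on a Saturday, so it rolls to the next business day, Monday, Jul 20, 2026.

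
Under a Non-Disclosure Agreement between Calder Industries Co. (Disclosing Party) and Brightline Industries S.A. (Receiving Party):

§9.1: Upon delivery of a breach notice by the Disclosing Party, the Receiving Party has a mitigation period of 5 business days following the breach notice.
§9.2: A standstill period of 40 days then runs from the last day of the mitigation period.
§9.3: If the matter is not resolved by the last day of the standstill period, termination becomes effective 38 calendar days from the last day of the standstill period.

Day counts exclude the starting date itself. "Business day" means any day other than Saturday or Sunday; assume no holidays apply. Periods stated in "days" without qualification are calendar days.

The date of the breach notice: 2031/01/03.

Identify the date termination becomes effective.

2031/03/29

The last day of the mitigation period: counting 5 business days from Friday, 2031/01/03 (Jan 6, Jan 7, Jan 8, Jan 9, Jan 10, skipping weekends) reaches Friday, 2031/01/10.
Adding 40 calendar days to 2031/01/10 gives 2031/02/19, which is the last day of the standstill period.
Adding 38 calendar days to 2031/02/19 gives 2031/03/29, which is the date termination becomes effective.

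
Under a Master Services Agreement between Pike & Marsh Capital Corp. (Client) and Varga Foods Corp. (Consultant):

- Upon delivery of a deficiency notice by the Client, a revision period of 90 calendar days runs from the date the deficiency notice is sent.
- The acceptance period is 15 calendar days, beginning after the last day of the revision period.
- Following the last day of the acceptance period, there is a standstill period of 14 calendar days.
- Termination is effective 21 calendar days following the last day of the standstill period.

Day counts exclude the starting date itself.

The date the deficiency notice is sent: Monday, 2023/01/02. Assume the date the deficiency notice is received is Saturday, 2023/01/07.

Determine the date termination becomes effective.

Adding 90 calendar days to 2023/01/02 gives 2023/04/02, which is the last day of the revision period.
Adding 15 calendar days to 2023/04/02 gives 2023/04/17, which is the last day of the acceptance period.
Adding 14 calendar days to 2023/04/17 gives 2023/05/01, which is the last day of the standstill period.
Adding 21 calendar days to 2023/05/01 gives 2023/05/22, which is the date termination becomes effective.

2023/05/22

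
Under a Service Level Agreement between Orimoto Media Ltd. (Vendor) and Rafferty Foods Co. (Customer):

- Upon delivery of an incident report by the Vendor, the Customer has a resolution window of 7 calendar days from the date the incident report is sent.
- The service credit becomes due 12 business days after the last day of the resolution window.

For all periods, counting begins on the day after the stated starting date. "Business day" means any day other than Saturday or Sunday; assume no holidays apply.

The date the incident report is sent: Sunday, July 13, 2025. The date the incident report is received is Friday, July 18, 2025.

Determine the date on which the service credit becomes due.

The last day of the resolution window: July 13, 2025 + 7 days = July 20, 2025.
The date on which the service credit becomes due: 12 business days after Sunday, July 20, 2025, skipping weekends — Jul 21, Jul 22, Jul 23, Jul 24, …, Aug 1, Aug 4, Aug 5 — lands on Tuesday, August 5, 2025.

August 5, 2025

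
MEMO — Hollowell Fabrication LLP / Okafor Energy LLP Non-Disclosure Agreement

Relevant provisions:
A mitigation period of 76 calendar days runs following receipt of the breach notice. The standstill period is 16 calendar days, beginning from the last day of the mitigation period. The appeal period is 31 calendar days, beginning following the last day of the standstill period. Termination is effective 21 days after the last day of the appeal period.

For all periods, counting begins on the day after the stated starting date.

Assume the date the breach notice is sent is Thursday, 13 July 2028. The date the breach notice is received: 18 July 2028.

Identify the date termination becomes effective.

9 December 2028

The last day of the mitigation period: 76 calendar days after 18 July 2028 is 2 October 2028.
The last day of the standstill period: 16 calendar days after 2 October 2028 is 18 October 2028.
Adding 31 calendar days to 18 October 2028 gives 18 November 2028, which is the last day of the appeal period.
The date termination becomes effective: 21 calendar days after 18 November 2028 is 9 December 2028.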